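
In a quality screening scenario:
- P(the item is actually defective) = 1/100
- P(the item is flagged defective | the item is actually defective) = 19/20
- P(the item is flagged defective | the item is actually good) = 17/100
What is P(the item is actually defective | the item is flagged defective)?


Using Bayes' theorem:
P(A|B) = P(B|A)·P(A) / P(B)

P(the item is flagged defective) = 19/20 × 1/100 + 17/100 × 99/100
= 19/2000 + 1683/10000 = 889/5000

P(the item is actually defective|the item is flagged defective) = (19/2000) / (889/5000) = 95/1778

P(the item is actually defective|the item is flagged defective) = 95/1778 ≈ 5.34%


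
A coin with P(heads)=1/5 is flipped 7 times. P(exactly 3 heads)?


Binomial: P(X=3) = C(7,3)×p^3×(1-p)^4
= 35 × 1/125 × 256/625 = 1792/15625

P(X=3) = 1792/15625 ≈ 11.47%


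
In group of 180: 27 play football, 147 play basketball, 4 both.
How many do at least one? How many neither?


|A∪B| = 27+147-4 = 170
Neither = 180-170 = 10

At least one: 170; Neither: 10


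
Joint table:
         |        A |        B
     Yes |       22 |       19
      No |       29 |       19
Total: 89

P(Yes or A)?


P(Yes∨A) = P(Yes) + P(A) - P(Yes∧A)
= (41 + 51 - 22)/89 = 70/89

P = 70/89 ≈ 78.65%


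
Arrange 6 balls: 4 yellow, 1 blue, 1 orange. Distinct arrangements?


6!/(4!×1!×1!) = 30

30


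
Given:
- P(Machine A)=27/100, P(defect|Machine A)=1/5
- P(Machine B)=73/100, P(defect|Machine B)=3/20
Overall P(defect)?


P(B) = Σ P(B|Aᵢ)×P(Aᵢ)
  1/5×27/100 = 27/500
  3/20×73/100 = 219/2000
Sum = 327/2000

P(defect) = 327/2000 ≈ 16.35%


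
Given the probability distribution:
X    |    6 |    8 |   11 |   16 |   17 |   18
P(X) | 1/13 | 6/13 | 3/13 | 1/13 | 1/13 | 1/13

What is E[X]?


E[X] = Σ x·P(X=x)
= (6)×(1/13) + (8)×(6/13) + (11)×(3/13) + (16)×(1/13) + (17)×(1/13) + (18)×(1/13)
= 138/13

E[X] = 138/13


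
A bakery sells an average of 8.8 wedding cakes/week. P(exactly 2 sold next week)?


Poisson(λ=8.8): P(X=2) = e^(-λ)×λ^k/k!
= e^(-8.8) × 8.8^2 / 2!
≈ 0.0001507330751 × 77.44 / 2 ≈ 0.005836

P(X=2) ≈ 0.005836 ≈ 0.58%


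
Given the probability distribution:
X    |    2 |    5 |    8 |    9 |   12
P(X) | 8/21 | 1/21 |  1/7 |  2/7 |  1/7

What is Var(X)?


E[X] = 45/7
E[X²] = 389/7
Var(X) = E[X²] - (E[X])² = 389/7 - 2025/49 = 698/49

Var(X) = 698/49 ≈ 14.2449


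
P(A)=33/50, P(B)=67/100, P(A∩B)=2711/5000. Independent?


P(A)×P(B) = 2211/5000
P(A∩B) = 2711/5000
Not equal → NOT independent

No, not independent


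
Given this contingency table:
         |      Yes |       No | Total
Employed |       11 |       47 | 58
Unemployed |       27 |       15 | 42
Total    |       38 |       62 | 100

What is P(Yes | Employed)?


P(Yes | Employed) = 11/(11+47) = 11/58

P(Yes|Employed) = 11/58 ≈ 18.97%


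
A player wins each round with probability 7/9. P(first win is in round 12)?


Geometric: P(X=12) = (1-p)^(k-1)×p = (2/9)^11×7/9 = 14336/282429536481

P(X=12) = 14336/282429536481 ≈ 0.00%


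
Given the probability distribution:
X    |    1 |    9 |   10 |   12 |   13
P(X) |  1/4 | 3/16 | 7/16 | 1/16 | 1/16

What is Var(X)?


E[X] = 63/8
E[X²] = 315/4
Var(X) = E[X²] - (E[X])² = 315/4 - 3969/64 = 1071/64

Var(X) = 1071/64 ≈ 16.7344


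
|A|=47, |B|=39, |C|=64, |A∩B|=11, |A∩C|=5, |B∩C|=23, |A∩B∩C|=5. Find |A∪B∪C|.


|A∪B∪C| = 47+39+64-11-5-23+5 = 116

|A∪B∪C| = 116


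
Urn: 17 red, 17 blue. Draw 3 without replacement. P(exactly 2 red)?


Hypergeometric: C(17,2)×C(17,1)/C(34,3)
= 136×17/5984 = 17/44

P(X=2) = 17/44 ≈ 38.64%


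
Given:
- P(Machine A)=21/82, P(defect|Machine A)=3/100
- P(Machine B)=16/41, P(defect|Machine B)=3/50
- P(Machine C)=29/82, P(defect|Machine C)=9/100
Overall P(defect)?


P(B) = Σ P(B|Aᵢ)×P(Aᵢ)
  3/100×21/82 = 63/8200
  3/50×16/41 = 24/1025
  9/100×29/82 = 261/8200
Sum = 129/2050

P(defect) = 129/2050 ≈ 6.29%


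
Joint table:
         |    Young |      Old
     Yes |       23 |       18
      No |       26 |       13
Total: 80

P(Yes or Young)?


P(Yes∨Young) = P(Yes) + P(Young) - P(Yes∧Young)
= (41 + 49 - 23)/80 = 67/80

P = 67/80 ≈ 83.75%


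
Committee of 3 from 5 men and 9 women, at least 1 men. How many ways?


Count by #men:
  1M,2W: C(5,1)×C(9,2)=180
  2M,1W: C(5,2)×C(9,1)=90
  3M,0W: C(5,3)×C(9,0)=10
Total = 280

280


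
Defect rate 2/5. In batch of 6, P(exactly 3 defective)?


Binomial: P(X=3) = C(6,3)×p^3×(1-p)^3
= 20 × 8/125 × 27/125 = 864/3125

P(X=3) = 864/3125 ≈ 27.65%


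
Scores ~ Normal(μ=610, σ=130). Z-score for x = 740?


z = (x - μ)/σ = (740 - 610)/130 = 1.0

z = 1.0


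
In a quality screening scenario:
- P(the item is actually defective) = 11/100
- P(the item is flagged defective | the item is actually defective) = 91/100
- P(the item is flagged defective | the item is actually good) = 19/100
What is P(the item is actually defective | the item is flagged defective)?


Using Bayes' theorem:
P(A|B) = P(B|A)·P(A) / P(B)

P(the item is flagged defective) = 91/100 × 11/100 + 19/100 × 89/100
= 1001/10000 + 1691/10000 = 673/2500

P(the item is actually defective|the item is flagged defective) = (1001/10000) / (673/2500) = 1001/2692

P(the item is actually defective|the item is flagged defective) = 1001/2692 ≈ 37.18%


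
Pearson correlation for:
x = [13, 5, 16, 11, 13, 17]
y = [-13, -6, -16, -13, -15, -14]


n=6, Σx=75, Σy=-77, Σxy=-1031, Σx²=1029, Σy²=1051
r = (6×(-1031) - 75×(-77))/√((6×1029 - 75²)(6×1051 - (-77)²))
= -411/√(549×377) = -411/√206973 ≈ -411/454.9429 ≈ -0.9034

r ≈ -0.9034


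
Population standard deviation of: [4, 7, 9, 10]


Mean = 30/4 = 15/2
  (4-15/2)²=49/4
  (7-15/2)²=1/4
  (9-15/2)²=9/4
  (10-15/2)²=25/4
Σ(x-μ)² = 21
σ² = 21/4

σ = √(21/4) ≈ 2.2913


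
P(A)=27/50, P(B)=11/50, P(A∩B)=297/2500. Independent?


P(A)×P(B) = 297/2500
P(A∩B) = 297/2500
Equal ✓ → Independent

Yes, independent


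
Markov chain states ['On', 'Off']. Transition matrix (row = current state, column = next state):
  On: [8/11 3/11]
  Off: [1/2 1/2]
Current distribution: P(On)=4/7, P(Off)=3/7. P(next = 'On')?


P(next=On) = Σᵢ P(now=i)×P(i→On)
= 4/7×8/11 + 3/7×1/2
= 32/77 + 3/14 = 97/154

P = 97/154 ≈ 0.6299


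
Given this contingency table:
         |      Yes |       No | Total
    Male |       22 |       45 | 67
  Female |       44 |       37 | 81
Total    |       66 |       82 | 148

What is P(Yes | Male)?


P(Yes | Male) = 22/(22+45) = 22/67

P(Yes|Male) = 22/67 ≈ 32.84%


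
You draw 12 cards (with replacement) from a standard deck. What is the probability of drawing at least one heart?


P(not a heart) = 39/52 = 3/4
P(none in 12 draws) = (3/4)^12 = 531441/16777216
P(≥1 heart) = 1 - 531441/16777216 = 16245775/16777216

P = 16245775/16777216 ≈ 96.83%


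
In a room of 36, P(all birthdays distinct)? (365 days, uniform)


P(all different) = Π(365-i)/365 for i=0..35
= (365/365)×(364/365)×...×(330/365)
= 0.167818

P ≈ 0.1678 ≈ 16.78%


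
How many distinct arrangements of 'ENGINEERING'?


Letters: 11, freq: {'E': 3, 'N': 3, 'G': 2, 'I': 2, 'R': 1}
11!/(3!×3!×2!×2!×1!) = 39916800/144 = 277200

277200


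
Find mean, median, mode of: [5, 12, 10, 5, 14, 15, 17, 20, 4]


Sorted: [4, 5, 5, 10, 12, 14, 15, 17, 20]
Mean = 102/9 = 34/3
Median = 12
Freq: {5: 2, 12: 1, 10: 1, 14: 1, 15: 1, 17: 1, 20: 1, 4: 1}
Mode: [5]

Mean=34/3, Median=12, Mode=5


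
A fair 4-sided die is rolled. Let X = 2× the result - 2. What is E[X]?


E[die] = (1+4)/2 = 5/2
E[X] = 2×5/2 - 2 = 3

E[X] = 3


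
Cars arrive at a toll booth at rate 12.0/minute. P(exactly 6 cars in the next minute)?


Poisson(λ=12.0): P(X=6) = e^(-λ)×λ^k/k!
= e^(-12.0) × 12.0^6 / 6!
≈ 6.144212353e-06 × 2985984 / 720 ≈ 0.025481

P(X=6) ≈ 0.025481 ≈ 2.55%


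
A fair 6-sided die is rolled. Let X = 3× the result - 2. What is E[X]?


E[die] = (1+6)/2 = 7/2
E[X] = 3×7/2 - 2 = 17/2

E[X] = 17/2


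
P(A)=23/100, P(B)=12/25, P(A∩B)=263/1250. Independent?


P(A)×P(B) = 69/625
P(A∩B) = 263/1250
Not equal → NOT independent

No, not independent


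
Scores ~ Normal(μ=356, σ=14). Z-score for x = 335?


z = (x - μ)/σ = (335 - 356)/14 = -1.5

z = -1.5


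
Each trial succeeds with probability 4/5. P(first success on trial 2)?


Geometric: P(X=2) = (1-p)^(k-1)×p = (1/5)^1×4/5 = 4/25

P(X=2) = 4/25 ≈ 16.00%


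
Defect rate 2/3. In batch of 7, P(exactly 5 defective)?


Binomial: P(X=5) = C(7,5)×p^5×(1-p)^2
= 21 × 32/243 × 1/9 = 224/729

P(X=5) = 224/729 ≈ 30.73%


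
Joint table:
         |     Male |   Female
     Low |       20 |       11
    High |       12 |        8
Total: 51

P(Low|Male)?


P(Low|Male) = 20/(20+12) = 20/32 = 5/8

P = 5/8 ≈ 62.50%


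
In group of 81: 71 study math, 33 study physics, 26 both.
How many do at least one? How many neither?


|A∪B| = 71+33-26 = 78
Neither = 81-78 = 3

At least one: 78; Neither: 3


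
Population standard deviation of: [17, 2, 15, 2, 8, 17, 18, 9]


Mean = 88/8 = 11
  (17-11)²=36
  (2-11)²=81
  (15-11)²=16
  (2-11)²=81
  (8-11)²=9
  (17-11)²=36
  (18-11)²=49
  (9-11)²=4
Σ(x-μ)² = 312
σ² = 312/8 = 39

σ = √(39) ≈ 6.2450


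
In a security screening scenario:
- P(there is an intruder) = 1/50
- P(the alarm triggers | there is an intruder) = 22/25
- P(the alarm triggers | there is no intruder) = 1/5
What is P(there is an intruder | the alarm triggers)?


Using Bayes' theorem:
P(A|B) = P(B|A)·P(A) / P(B)

P(the alarm triggers) = 22/25 × 1/50 + 1/5 × 49/50
= 11/625 + 49/250 = 267/1250

P(there is an intruder|the alarm triggers) = (11/625) / (267/1250) = 22/267

P(there is an intruder|the alarm triggers) = 22/267 ≈ 8.24%


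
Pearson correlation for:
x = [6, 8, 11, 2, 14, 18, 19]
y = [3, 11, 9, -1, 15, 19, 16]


n=7, Σx=78, Σy=72, Σxy=1059, Σx²=1106, Σy²=1054
r = (7×1059 - 78×72)/√((7×1106 - 78²)(7×1054 - 72²))
= 1797/√(1658×2194) = 1797/√3637652 ≈ 1797/1907.2630 ≈ 0.9422

r ≈ 0.9422


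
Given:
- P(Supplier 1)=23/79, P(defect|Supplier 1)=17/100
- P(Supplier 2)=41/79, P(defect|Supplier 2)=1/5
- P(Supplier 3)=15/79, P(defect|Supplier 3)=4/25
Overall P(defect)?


P(B) = Σ P(B|Aᵢ)×P(Aᵢ)
  17/100×23/79 = 391/7900
  1/5×41/79 = 41/395
  4/25×15/79 = 12/395
Sum = 1451/7900

P(defect) = 1451/7900 ≈ 18.37%


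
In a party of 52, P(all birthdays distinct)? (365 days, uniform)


P(all different) = Π(365-i)/365 for i=0..51
= (365/365)×(364/365)×...×(314/365)
= 0.021995

P ≈ 0.0220 ≈ 2.20%


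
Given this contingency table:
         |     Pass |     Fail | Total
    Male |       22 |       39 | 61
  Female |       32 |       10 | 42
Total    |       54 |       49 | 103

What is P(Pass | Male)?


P(Pass | Male) = 22/(22+39) = 22/61

P(Pass|Male) = 22/61 ≈ 36.07%


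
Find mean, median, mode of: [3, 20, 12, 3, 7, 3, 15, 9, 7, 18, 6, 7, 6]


Sorted: [3, 3, 3, 6, 6, 7, 7, 7, 9, 12, 15, 18, 20]
Mean = 116/13
Median = 7
Freq: {3: 3, 20: 1, 12: 1, 7: 3, 15: 1, 9: 1, 18: 1, 6: 2}
Mode: [3, 7]

Mean=116/13, Median=7, Mode=[3, 7]


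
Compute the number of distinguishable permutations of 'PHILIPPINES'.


Letters: 11, freq: {'P': 3, 'H': 1, 'I': 3, 'L': 1, 'N': 1, 'E': 1, 'S': 1}
11!/(3!×1!×3!×1!×1!×1!×1!) = 39916800/36 = 1108800

1108800


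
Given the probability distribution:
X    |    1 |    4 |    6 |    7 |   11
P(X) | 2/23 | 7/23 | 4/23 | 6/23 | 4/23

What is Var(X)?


E[X] = 140/23
E[X²] = 1036/23
Var(X) = E[X²] - (E[X])² = 1036/23 - 19600/529 = 4228/529

Var(X) = 4228/529 ≈ 7.9924


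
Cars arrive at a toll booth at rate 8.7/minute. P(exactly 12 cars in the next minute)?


Poisson(λ=8.7): P(X=12) = e^(-λ)×λ^k/k!
= e^(-8.7) × 8.7^12 / 12!
≈ 0.000166585811 × 188031682201 / 479001600 ≈ 0.065393

P(X=12) ≈ 0.065393 ≈ 6.54%


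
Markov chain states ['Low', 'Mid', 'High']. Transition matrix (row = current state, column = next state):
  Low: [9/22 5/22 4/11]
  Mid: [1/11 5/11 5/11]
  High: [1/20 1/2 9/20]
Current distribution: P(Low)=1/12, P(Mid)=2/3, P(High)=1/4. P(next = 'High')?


P(next=High) = Σᵢ P(now=i)×P(i→High)
= 1/12×4/11 + 2/3×5/11 + 1/4×9/20
= 1/33 + 10/33 + 9/80 = 107/240

P = 107/240 ≈ 0.4458


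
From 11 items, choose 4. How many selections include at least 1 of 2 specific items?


Complement: C(11,4) - C(9,4) = 330 - 126 = 204

204


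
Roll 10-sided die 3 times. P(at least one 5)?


P(no 5)^3 = (9/10)^3 = 729/1000
P(≥1) = 1 - 729/1000 = 271/1000

P = 271/1000 ≈ 27.10%


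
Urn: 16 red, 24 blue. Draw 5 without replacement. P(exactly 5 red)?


Hypergeometric: C(16,5)×C(24,0)/C(40,5)
= 4368×1/658008 = 14/2109

P(X=5) = 14/2109 ≈ 0.66%


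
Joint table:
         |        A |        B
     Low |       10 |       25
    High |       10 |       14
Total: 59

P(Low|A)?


P(Low|A) = 10/(10+10) = 10/20 = 1/2

P = 1/2 ≈ 50.00%


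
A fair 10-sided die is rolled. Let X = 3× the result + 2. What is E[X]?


E[die] = (1+10)/2 = 11/2
E[X] = 3×11/2 + 2 = 37/2

E[X] = 37/2


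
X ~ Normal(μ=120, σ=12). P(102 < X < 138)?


z₁=(102-120)/12=-1.5, z₂=(138-120)/12=1.5
P = Φ(1.5) - Φ(-1.5) = 0.933193 - 0.066807 = 0.866386 ≈ 0.8664

P(102 < X < 138) ≈ 0.8664


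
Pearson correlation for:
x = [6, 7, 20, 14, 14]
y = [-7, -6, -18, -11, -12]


n=5, Σx=61, Σy=-54, Σxy=-766, Σx²=877, Σy²=674
r = (5×(-766) - 61×(-54))/√((5×877 - 61²)(5×674 - (-54)²))
= -536/√(664×454) = -536/√301456 ≈ -536/549.0501 ≈ -0.9762

r ≈ -0.9762


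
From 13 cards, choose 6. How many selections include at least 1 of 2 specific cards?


Complement: C(13,6) - C(11,6) = 1716 - 462 = 1254

1254


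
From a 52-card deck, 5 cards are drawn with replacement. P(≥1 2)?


P(not a 2) = 48/52 = 12/13
P(none in 5 draws) = (12/13)^5 = 248832/371293
P(≥1 2) = 1 - 248832/371293 = 122461/371293

P = 122461/371293 ≈ 32.98%


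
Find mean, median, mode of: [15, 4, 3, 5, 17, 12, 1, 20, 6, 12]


Sorted: [1, 3, 4, 5, 6, 12, 12, 15, 17, 20]
Mean = 95/10 = 19/2
Median = 9
Freq: {15: 1, 4: 1, 3: 1, 5: 1, 17: 1, 12: 2, 1: 1, 20: 1, 6: 1}
Mode: [12]

Mean=19/2, Median=9, Mode=12


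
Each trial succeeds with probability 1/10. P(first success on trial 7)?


Geometric: P(X=7) = (1-p)^(k-1)×p = (9/10)^6×1/10 = 531441/10000000

P(X=7) = 531441/10000000 ≈ 5.31%


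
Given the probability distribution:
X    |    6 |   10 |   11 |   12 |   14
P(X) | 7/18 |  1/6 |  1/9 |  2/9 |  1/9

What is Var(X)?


E[X] = 85/9
E[X²] = 881/9
Var(X) = E[X²] - (E[X])² = 881/9 - 7225/81 = 704/81

Var(X) = 704/81 ≈ 8.6914


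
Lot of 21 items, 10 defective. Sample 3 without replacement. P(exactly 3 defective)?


Hypergeometric: C(10,3)×C(11,0)/C(21,3)
= 120×1/1330 = 12/133

P(X=3) = 12/133 ≈ 9.02%


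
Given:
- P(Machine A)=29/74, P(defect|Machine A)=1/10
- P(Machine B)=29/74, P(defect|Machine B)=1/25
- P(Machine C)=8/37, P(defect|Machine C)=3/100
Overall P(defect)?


P(B) = Σ P(B|Aᵢ)×P(Aᵢ)
  1/10×29/74 = 29/740
  1/25×29/74 = 29/1850
  3/100×8/37 = 6/925
Sum = 227/3700

P(defect) = 227/3700 ≈ 6.14%


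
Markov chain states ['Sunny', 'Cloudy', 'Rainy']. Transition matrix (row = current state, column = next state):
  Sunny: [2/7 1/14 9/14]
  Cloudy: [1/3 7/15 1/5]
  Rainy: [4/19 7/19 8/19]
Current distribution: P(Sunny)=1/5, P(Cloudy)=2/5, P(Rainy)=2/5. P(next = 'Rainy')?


P(next=Rainy) = Σᵢ P(now=i)×P(i→Rainy)
= 1/5×9/14 + 2/5×1/5 + 2/5×8/19
= 9/70 + 2/25 + 16/95 = 2507/6650

P = 2507/6650 ≈ 0.3770


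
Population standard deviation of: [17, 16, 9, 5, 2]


Mean = 49/5
  (17-49/5)²=1296/25
  (16-49/5)²=961/25
  (9-49/5)²=16/25
  (5-49/5)²=576/25
  (2-49/5)²=1521/25
Σ(x-μ)² = 874/5
σ² = (874/5)/5 = 874/25

σ = √(874/25) ≈ 5.9127


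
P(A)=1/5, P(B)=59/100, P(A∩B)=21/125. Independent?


P(A)×P(B) = 59/500
P(A∩B) = 21/125
Not equal → NOT independent

No, not independent


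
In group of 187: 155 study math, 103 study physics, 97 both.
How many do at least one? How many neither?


|A∪B| = 155+103-97 = 161
Neither = 187-161 = 26

At least one: 161; Neither: 26


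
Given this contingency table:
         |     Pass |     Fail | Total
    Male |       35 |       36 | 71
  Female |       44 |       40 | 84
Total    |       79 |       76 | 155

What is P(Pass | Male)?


P(Pass | Male) = 35/(35+36) = 35/71

P(Pass|Male) = 35/71 ≈ 49.30%


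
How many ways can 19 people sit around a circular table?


Circular arrangements of 19 distinct objects: fix one position to break rotational symmetry.
(n-1)! = 18! = 6402373705728000

6402373705728000


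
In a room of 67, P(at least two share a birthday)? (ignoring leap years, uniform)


P(all different) = Π(365-i)/365 for i=0..66
= 0.001560
P(match) = 1 - 0.001560 = 0.998440

P ≈ 0.9984 ≈ 99.84%


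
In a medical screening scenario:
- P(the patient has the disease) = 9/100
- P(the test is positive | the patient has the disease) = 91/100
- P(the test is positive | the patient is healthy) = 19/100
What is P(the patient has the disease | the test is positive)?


Using Bayes' theorem:
P(A|B) = P(B|A)·P(A) / P(B)

P(the test is positive) = 91/100 × 9/100 + 19/100 × 91/100
= 819/10000 + 1729/10000 = 637/2500

P(the patient has the disease|the test is positive) = (819/10000) / (637/2500) = 9/28

P(the patient has the disease|the test is positive) = 9/28 ≈ 32.14%


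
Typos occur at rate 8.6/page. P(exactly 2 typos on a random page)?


Poisson(λ=8.6): P(X=2) = e^(-λ)×λ^k/k!
= e^(-8.6) × 8.6^2 / 2!
≈ 0.0001841057937 × 73.96 / 2 ≈ 0.006808

P(X=2) ≈ 0.006808 ≈ 0.68%


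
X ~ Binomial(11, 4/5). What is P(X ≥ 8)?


P(X ≥ 8) = Σ P(X=i) for i=8..11
P(X=8) = 2162688/9765625
P(X=9) = 2883584/9765625
P(X=10) = 11534336/48828125
P(X=11) = 4194304/48828125
Sum = 65536/78125

P(X ≥ 8) = 65536/78125 ≈ 83.89%


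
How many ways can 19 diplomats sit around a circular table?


Circular arrangements of 19 distinct objects: fix one position to break rotational symmetry.
(n-1)! = 18! = 6402373705728000

6402373705728000


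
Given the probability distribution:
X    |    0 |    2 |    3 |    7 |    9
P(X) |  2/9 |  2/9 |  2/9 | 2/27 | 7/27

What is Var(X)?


E[X] = 107/27
E[X²] = 743/27
Var(X) = E[X²] - (E[X])² = 743/27 - 11449/729 = 8612/729

Var(X) = 8612/729 ≈ 11.8134


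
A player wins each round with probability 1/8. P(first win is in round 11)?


Geometric: P(X=11) = (1-p)^(k-1)×p = (7/8)^10×1/8 = 282475249/8589934592

P(X=11) = 282475249/8589934592 ≈ 3.29%


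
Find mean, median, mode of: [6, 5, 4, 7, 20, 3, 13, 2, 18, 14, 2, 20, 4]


Sorted: [2, 2, 3, 4, 4, 5, 6, 7, 13, 14, 18, 20, 20]
Mean = 118/13
Median = 6
Freq: {6: 1, 5: 1, 4: 2, 7: 1, 20: 2, 3: 1, 13: 1, 2: 2, 18: 1, 14: 1}
Mode: [2, 4, 20]

Mean=118/13, Median=6, Mode=[2, 4, 20]


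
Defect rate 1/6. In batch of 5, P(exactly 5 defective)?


Binomial: P(X=5) = C(5,5)×p^5×(1-p)^0
= 1 × 1/7776 × 1 = 1/7776

P(X=5) = 1/7776 ≈ 0.01%


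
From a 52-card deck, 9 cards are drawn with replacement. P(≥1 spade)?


P(not a spade) = 39/52 = 3/4
P(none in 9 draws) = (3/4)^9 = 19683/262144
P(≥1 spade) = 1 - 19683/262144 = 242461/262144

P = 242461/262144 ≈ 92.49%


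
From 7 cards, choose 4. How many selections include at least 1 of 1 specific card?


Complement: C(7,4) - C(6,4) = 35 - 15 = 20

20


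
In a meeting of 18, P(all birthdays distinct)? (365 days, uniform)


P(all different) = Π(365-i)/365 for i=0..17
= (365/365)×(364/365)×...×(348/365)
= 0.653089

P ≈ 0.6531 ≈ 65.31%


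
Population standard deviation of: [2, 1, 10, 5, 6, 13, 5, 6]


Mean = 48/8 = 6
  (2-6)²=16
  (1-6)²=25
  (10-6)²=16
  (5-6)²=1
  (6-6)²=0
  (13-6)²=49
  (5-6)²=1
  (6-6)²=0
Σ(x-μ)² = 108
σ² = 108/8 = 27/2

σ = √(27/2) ≈ 3.6742


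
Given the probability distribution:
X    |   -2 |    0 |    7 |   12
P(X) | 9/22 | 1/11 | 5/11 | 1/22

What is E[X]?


E[X] = Σ x·P(X=x)
= (-2)×(9/22) + (0)×(1/11) + (7)×(5/11) + (12)×(1/22)
= 32/11

E[X] = 32/11


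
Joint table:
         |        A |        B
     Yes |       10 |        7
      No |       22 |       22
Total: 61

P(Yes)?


P(Yes) = (10+7)/61 = 17/61

P(Yes) = 17/61 ≈ 27.87%


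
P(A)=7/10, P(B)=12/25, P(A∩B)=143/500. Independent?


P(A)×P(B) = 42/125
P(A∩B) = 143/500
Not equal → NOT independent

No, not independent


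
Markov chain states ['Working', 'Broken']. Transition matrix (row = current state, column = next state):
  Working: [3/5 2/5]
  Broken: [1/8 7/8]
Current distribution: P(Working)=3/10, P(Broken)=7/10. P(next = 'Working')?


P(next=Working) = Σᵢ P(now=i)×P(i→Working)
= 3/10×3/5 + 7/10×1/8
= 9/50 + 7/80 = 107/400

P = 107/400 ≈ 0.2675


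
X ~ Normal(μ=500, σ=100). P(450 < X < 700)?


z₁=(450-500)/100=-0.5, z₂=(700-500)/100=2.0
P = Φ(2.0) - Φ(-0.5) = 0.977250 - 0.308538 = 0.668712 ≈ 0.6687

P(450 < X < 700) ≈ 0.6687


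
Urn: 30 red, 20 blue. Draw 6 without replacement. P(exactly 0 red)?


Hypergeometric: C(30,0)×C(20,6)/C(50,6)
= 1×38760/15890700 = 646/264845

P(X=0) = 646/264845 ≈ 0.24%


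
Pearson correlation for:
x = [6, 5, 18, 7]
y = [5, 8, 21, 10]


n=4, Σx=36, Σy=44, Σxy=518, Σx²=434, Σy²=630
r = (4×518 - 36×44)/√((4×434 - 36²)(4×630 - 44²))
= 488/√(440×584) = 488/√256960 ≈ 488/506.9122 ≈ 0.9627

r ≈ 0.9627


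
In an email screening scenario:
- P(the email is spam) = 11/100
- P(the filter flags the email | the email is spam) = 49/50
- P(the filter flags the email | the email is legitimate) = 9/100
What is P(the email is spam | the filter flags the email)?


Using Bayes' theorem:
P(A|B) = P(B|A)·P(A) / P(B)

P(the filter flags the email) = 49/50 × 11/100 + 9/100 × 89/100
= 539/5000 + 801/10000 = 1879/10000

P(the email is spam|the filter flags the email) = (539/5000) / (1879/10000) = 1078/1879

P(the email is spam|the filter flags the email) = 1078/1879 ≈ 57.37%


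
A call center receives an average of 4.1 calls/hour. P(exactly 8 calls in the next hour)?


Poisson(λ=4.1): P(X=8) = e^(-λ)×λ^k/k!
= e^(-4.1) × 4.1^8 / 8!
≈ 0.0165726754 × 79849.2522912 / 40320 ≈ 0.032820

P(X=8) ≈ 0.032820 ≈ 3.28%


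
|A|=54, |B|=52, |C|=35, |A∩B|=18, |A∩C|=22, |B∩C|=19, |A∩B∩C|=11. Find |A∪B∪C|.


|A∪B∪C| = 54+52+35-18-22-19+11 = 93

|A∪B∪C| = 93


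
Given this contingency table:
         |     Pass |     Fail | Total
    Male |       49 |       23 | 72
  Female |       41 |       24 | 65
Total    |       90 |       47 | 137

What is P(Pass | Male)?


P(Pass | Male) = 49/(49+23) = 49/72

P(Pass|Male) = 49/72 ≈ 68.06%


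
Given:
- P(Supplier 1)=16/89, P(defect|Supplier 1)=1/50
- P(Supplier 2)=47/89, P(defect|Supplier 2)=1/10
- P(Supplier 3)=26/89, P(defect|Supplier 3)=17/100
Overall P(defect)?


P(B) = Σ P(B|Aᵢ)×P(Aᵢ)
  1/50×16/89 = 8/2225
  1/10×47/89 = 47/890
  17/100×26/89 = 221/4450
Sum = 236/2225

P(defect) = 236/2225 ≈ 10.61%


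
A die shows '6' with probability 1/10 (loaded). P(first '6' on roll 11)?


Geometric: P(X=11) = (1-p)^(k-1)×p = (9/10)^10×1/10 = 3486784401/100000000000

P(X=11) = 3486784401/100000000000 ≈ 3.49%


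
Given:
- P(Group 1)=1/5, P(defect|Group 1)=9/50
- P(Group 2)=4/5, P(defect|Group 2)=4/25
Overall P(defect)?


P(B) = Σ P(B|Aᵢ)×P(Aᵢ)
  9/50×1/5 = 9/250
  4/25×4/5 = 16/125
Sum = 41/250

P(defect) = 41/250 ≈ 16.40%


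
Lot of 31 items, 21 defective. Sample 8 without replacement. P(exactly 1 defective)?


Hypergeometric: C(21,1)×C(10,7)/C(31,8)
= 21×120/7888725 = 56/175305

P(X=1) = 56/175305 ≈ 0.03%


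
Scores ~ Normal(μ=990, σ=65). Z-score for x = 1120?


z = (x - μ)/σ = (1120 - 990)/65 = 2.0

z = 2.0


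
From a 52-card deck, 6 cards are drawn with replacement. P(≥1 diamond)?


P(not a diamond) = 39/52 = 3/4
P(none in 6 draws) = (3/4)^6 = 729/4096
P(≥1 diamond) = 1 - 729/4096 = 3367/4096

P = 3367/4096 ≈ 82.20%


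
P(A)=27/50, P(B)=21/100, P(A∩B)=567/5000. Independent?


P(A)×P(B) = 567/5000
P(A∩B) = 567/5000
Equal ✓ → Independent

Yes, independent


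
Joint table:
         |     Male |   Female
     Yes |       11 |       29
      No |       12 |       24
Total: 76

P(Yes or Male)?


P(Yes∨Male) = P(Yes) + P(Male) - P(Yes∧Male)
= (40 + 23 - 11)/76 = 52/76 = 13/19

P = 13/19 ≈ 68.42%


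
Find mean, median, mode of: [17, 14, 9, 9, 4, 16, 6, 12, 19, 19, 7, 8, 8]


Sorted: [4, 6, 7, 8, 8, 9, 9, 12, 14, 16, 17, 19, 19]
Mean = 148/13
Median = 9
Freq: {17: 1, 14: 1, 9: 2, 4: 1, 16: 1, 6: 1, 12: 1, 19: 2, 7: 1, 8: 2}
Mode: [8, 9, 19]

Mean=148/13, Median=9, Mode=[8, 9, 19]


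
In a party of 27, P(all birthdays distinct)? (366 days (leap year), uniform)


P(all different) = Π(366-i)/366 for i=0..26
= (366/366)×(365/366)×...×(340/366)
= 0.374173

P ≈ 0.3742 ≈ 37.42%


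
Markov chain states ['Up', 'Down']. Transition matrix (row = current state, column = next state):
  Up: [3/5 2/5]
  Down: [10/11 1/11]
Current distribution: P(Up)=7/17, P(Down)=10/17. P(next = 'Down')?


P(next=Down) = Σᵢ P(now=i)×P(i→Down)
= 7/17×2/5 + 10/17×1/11
= 14/85 + 10/187 = 12/55

P = 12/55 ≈ 0.2182


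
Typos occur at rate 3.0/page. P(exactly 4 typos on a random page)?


Poisson(λ=3.0): P(X=4) = e^(-λ)×λ^k/k!
= e^(-3.0) × 3.0^4 / 4!
≈ 0.04978706837 × 81 / 24 ≈ 0.168031

P(X=4) ≈ 0.168031 ≈ 16.80%


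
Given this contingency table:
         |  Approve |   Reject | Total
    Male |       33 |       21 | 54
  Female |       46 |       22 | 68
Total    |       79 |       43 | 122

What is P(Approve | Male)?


P(Approve | Male) = 33/(33+21) = 33/54 = 11/18

P(Approve|Male) = 11/18 ≈ 61.11%


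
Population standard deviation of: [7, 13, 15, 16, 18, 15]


Mean = 84/6 = 14
  (7-14)²=49
  (13-14)²=1
  (15-14)²=1
  (16-14)²=4
  (18-14)²=16
  (15-14)²=1
Σ(x-μ)² = 72
σ² = 72/6 = 12

σ = √(12) ≈ 3.4641


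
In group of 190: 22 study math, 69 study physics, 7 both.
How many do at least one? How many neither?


|A∪B| = 22+69-7 = 84
Neither = 190-84 = 106

At least one: 84; Neither: 106


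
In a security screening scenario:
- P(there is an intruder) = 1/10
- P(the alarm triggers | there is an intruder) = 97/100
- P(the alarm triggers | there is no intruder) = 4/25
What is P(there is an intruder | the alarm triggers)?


Using Bayes' theorem:
P(A|B) = P(B|A)·P(A) / P(B)

P(the alarm triggers) = 97/100 × 1/10 + 4/25 × 9/10
= 97/1000 + 18/125 = 241/1000

P(there is an intruder|the alarm triggers) = (97/1000) / (241/1000) = 97/241

P(there is an intruder|the alarm triggers) = 97/241 ≈ 40.25%


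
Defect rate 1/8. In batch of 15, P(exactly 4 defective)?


Binomial: P(X=4) = C(15,4)×p^4×(1-p)^11
= 1365 × 1/4096 × 1977326743/8589934592 = 2699051004195/35184372088832

P(X=4) = 2699051004195/35184372088832 ≈ 7.67%


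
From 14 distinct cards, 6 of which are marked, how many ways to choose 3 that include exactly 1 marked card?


Choose 1 of the 6 marked cards and 2 of the other 8 cards:
C(6,1)×C(8,2) = 6×28 = 168

168


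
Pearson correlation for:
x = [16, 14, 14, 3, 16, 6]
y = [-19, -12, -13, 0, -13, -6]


n=6, Σx=69, Σy=-63, Σxy=-898, Σx²=949, Σy²=879
r = (6×(-898) - 69×(-63))/√((6×949 - 69²)(6×879 - (-63)²))
= -1041/√(933×1305) = -1041/√1217565 ≈ -1041/1103.4333 ≈ -0.9434

r ≈ -0.9434


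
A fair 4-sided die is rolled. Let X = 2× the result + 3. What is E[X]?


E[die] = (1+4)/2 = 5/2
E[X] = 2×5/2 + 3 = 8

E[X] = 8


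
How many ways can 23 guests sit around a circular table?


Circular arrangements of 23 distinct objects: fix one position to break rotational symmetry.
(n-1)! = 22! = 1124000727777607680000

1124000727777607680000


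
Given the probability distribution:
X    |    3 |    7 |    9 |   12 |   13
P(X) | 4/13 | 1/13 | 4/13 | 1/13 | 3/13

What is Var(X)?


E[X] = 106/13
E[X²] = 1060/13
Var(X) = E[X²] - (E[X])² = 1060/13 - 11236/169 = 2544/169

Var(X) = 2544/169 ≈ 15.0533


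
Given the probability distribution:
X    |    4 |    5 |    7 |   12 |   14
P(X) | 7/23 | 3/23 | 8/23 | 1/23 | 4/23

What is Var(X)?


E[X] = 167/23
E[X²] = 1507/23
Var(X) = E[X²] - (E[X])² = 1507/23 - 27889/529 = 6772/529

Var(X) = 6772/529 ≈ 12.8015


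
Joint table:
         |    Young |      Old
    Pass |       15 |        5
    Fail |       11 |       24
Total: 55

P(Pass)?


P(Pass) = (15+5)/55 = 20/55 = 4/11

P(Pass) = 4/11 ≈ 36.36%


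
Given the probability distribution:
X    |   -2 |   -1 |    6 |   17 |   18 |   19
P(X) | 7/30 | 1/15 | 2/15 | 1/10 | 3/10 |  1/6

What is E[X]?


E[X] = Σ x·P(X=x)
= (-2)×(7/30) + (-1)×(1/15) + (6)×(2/15) + (17)×(1/10) + (18)×(3/10) + (19)×(1/6)
= 158/15

E[X] = 158/15


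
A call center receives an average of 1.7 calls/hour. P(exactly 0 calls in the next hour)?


Poisson(λ=1.7): P(X=0) = e^(-λ)×λ^k/k!
= e^(-1.7) × 1.7^0 / 0!
≈ 0.1826835241 × 1 / 1 ≈ 0.182684

P(X=0) ≈ 0.182684 ≈ 18.27%


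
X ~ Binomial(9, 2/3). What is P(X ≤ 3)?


P(X ≤ 3) = Σ P(X=i) for i=0..3
P(X=0) = 1/19683
P(X=1) = 2/2187
P(X=2) = 16/2187
P(X=3) = 224/6561
Sum = 835/19683

P(X ≤ 3) = 835/19683 ≈ 4.24%


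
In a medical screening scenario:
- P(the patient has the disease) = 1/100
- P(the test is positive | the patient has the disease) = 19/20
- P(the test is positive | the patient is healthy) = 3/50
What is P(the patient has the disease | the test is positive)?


Using Bayes' theorem:
P(A|B) = P(B|A)·P(A) / P(B)

P(the test is positive) = 19/20 × 1/100 + 3/50 × 99/100
= 19/2000 + 297/5000 = 689/10000

P(the patient has the disease|the test is positive) = (19/2000) / (689/10000) = 95/689

P(the patient has the disease|the test is positive) = 95/689 ≈ 13.79%


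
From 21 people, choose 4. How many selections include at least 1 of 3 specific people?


Complement: C(21,4) - C(18,4) = 5985 - 3060 = 2925

2925


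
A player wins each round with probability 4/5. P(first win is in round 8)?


Geometric: P(X=8) = (1-p)^(k-1)×p = (1/5)^7×4/5 = 4/390625

P(X=8) = 4/390625 ≈ 0.00%


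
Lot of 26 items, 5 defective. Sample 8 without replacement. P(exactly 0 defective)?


Hypergeometric: C(5,0)×C(21,8)/C(26,8)
= 1×203490/1562275 = 2142/16445

P(X=0) = 2142/16445 ≈ 13.03%


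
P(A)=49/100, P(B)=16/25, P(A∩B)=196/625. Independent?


P(A)×P(B) = 196/625
P(A∩B) = 196/625
Equal ✓ → Independent

Yes, independent


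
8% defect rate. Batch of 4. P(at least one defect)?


P(all good) = (23/25)^4 = 279841/390625
P(≥1 defect) = 110784/390625

P = 110784/390625 ≈ 28.36%


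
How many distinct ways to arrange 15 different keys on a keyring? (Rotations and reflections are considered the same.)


Free circular arrangements: rotations and reflections both identified.
(n-1)!/2 = 14!/2 = 87178291200/2 = 43589145600

43589145600


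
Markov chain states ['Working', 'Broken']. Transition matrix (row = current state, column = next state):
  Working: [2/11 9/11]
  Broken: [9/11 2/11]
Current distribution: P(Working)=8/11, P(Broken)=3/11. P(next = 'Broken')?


P(next=Broken) = Σᵢ P(now=i)×P(i→Broken)
= 8/11×9/11 + 3/11×2/11
= 72/121 + 6/121 = 78/121

P = 78/121 ≈ 0.6446


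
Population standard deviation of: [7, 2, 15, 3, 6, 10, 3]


Mean = 46/7
  (7-46/7)²=9/49
  (2-46/7)²=1024/49
  (15-46/7)²=3481/49
  (3-46/7)²=625/49
  (6-46/7)²=16/49
  (10-46/7)²=576/49
  (3-46/7)²=625/49
Σ(x-μ)² = 908/7
σ² = (908/7)/7 = 908/49

σ = √(908/49) ≈ 4.3047


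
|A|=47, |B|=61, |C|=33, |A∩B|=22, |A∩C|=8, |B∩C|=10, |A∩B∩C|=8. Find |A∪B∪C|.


|A∪B∪C| = 47+61+33-22-8-10+8 = 109

|A∪B∪C| = 109


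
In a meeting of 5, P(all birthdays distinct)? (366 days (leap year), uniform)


P(all different) = Π(366-i)/366 for i=0..4
= (366/366)×(365/366)×...×(362/366)
= 0.972938

P ≈ 0.9729 ≈ 97.29%


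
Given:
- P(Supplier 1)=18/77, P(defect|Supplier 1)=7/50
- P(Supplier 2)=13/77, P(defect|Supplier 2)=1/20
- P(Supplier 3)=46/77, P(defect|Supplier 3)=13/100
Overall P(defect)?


P(B) = Σ P(B|Aᵢ)×P(Aᵢ)
  7/50×18/77 = 9/275
  1/20×13/77 = 13/1540
  13/100×46/77 = 299/3850
Sum = 183/1540

P(defect) = 183/1540 ≈ 11.88%


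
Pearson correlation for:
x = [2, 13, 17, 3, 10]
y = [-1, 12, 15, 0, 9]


n=5, Σx=45, Σy=35, Σxy=499, Σx²=571, Σy²=451
r = (5×499 - 45×35)/√((5×571 - 45²)(5×451 - 35²))
= 920/√(830×1030) = 920/√854900 ≈ 920/924.6080 ≈ 0.9950

r ≈ 0.9950


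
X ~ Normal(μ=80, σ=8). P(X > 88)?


z = (88-80)/8 = 1.0
P(X > 88) = 1 - P(Z ≤ 1.0) = 1 - 0.8413 = 0.1587

P(X > 88) ≈ 0.1587


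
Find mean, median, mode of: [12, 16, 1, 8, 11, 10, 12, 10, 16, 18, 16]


Sorted: [1, 8, 10, 10, 11, 12, 12, 16, 16, 16, 18]
Mean = 130/11
Median = 12
Freq: {12: 2, 16: 3, 1: 1, 8: 1, 11: 1, 10: 2, 18: 1}
Mode: [16]

Mean=130/11, Median=12, Mode=16


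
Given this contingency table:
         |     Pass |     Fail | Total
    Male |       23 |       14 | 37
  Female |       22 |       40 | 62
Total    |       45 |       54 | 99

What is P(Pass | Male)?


P(Pass | Male) = 23/(23+14) = 23/37

P(Pass|Male) = 23/37 ≈ 62.16%


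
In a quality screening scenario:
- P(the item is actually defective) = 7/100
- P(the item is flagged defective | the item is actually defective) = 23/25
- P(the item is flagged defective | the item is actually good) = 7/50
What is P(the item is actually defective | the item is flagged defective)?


Using Bayes' theorem:
P(A|B) = P(B|A)·P(A) / P(B)

P(the item is flagged defective) = 23/25 × 7/100 + 7/50 × 93/100
= 161/2500 + 651/5000 = 973/5000

P(the item is actually defective|the item is flagged defective) = (161/2500) / (973/5000) = 46/139

P(the item is actually defective|the item is flagged defective) = 46/139 ≈ 33.09%


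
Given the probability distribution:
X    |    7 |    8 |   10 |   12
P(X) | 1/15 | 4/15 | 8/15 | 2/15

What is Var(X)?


E[X] = 143/15
E[X²] = 1393/15
Var(X) = E[X²] - (E[X])² = 1393/15 - 20449/225 = 446/225

Var(X) = 446/225 ≈ 1.9822


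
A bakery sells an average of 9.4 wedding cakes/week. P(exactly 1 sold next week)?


Poisson(λ=9.4): P(X=1) = e^(-λ)×λ^k/k!
= e^(-9.4) × 9.4^1 / 1!
≈ 8.272406556e-05 × 9.4 / 1 ≈ 0.000778

P(X=1) ≈ 0.000778 ≈ 0.08%


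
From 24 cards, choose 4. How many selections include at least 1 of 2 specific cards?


Complement: C(24,4) - C(22,4) = 10626 - 7315 = 3311

3311


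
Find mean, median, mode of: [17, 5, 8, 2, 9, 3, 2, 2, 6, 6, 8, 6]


Sorted: [2, 2, 2, 3, 5, 6, 6, 6, 8, 8, 9, 17]
Mean = 74/12 = 37/6
Median = 6
Freq: {17: 1, 5: 1, 8: 2, 2: 3, 9: 1, 3: 1, 6: 3}
Mode: [2, 6]

Mean=37/6, Median=6, Mode=[2, 6]


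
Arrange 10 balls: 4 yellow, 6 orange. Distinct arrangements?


10!/(4!×6!) = 210

210


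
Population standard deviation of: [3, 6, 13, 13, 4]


Mean = 39/5
  (3-39/5)²=576/25
  (6-39/5)²=81/25
  (13-39/5)²=676/25
  (13-39/5)²=676/25
  (4-39/5)²=361/25
Σ(x-μ)² = 474/5
σ² = (474/5)/5 = 474/25

σ = √(474/25) ≈ 4.3543


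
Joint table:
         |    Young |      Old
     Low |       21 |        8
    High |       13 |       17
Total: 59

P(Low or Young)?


P(Low∨Young) = P(Low) + P(Young) - P(Low∧Young)
= (29 + 34 - 21)/59 = 42/59

P = 42/59 ≈ 71.19%


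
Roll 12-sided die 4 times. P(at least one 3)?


P(no 3)^4 = (11/12)^4 = 14641/20736
P(≥1) = 1 - 14641/20736 = 6095/20736

P = 6095/20736 ≈ 29.39%


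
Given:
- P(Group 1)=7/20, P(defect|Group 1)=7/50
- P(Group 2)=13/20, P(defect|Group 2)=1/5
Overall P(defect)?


P(B) = Σ P(B|Aᵢ)×P(Aᵢ)
  7/50×7/20 = 49/1000
  1/5×13/20 = 13/100
Sum = 179/1000

P(defect) = 179/1000 ≈ 17.90%


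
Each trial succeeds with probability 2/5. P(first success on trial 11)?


Geometric: P(X=11) = (1-p)^(k-1)×p = (3/5)^10×2/5 = 118098/48828125

P(X=11) = 118098/48828125 ≈ 0.24%


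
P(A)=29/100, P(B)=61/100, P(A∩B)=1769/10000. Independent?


P(A)×P(B) = 1769/10000
P(A∩B) = 1769/10000
Equal ✓ → Independent

Yes, independent


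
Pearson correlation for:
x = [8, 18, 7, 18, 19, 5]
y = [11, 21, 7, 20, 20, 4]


n=6, Σx=75, Σy=83, Σxy=1275, Σx²=1147, Σy²=1427
r = (6×1275 - 75×83)/√((6×1147 - 75²)(6×1427 - 83²))
= 1425/√(1257×1673) = 1425/√2102961 ≈ 1425/1450.1590 ≈ 0.9827

r ≈ 0.9827


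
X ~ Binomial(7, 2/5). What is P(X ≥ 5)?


P(X ≥ 5) = Σ P(X=i) for i=5..7
P(X=5) = 6048/78125
P(X=6) = 1344/78125
P(X=7) = 128/78125
Sum = 1504/15625

P(X ≥ 5) = 1504/15625 ≈ 9.63%


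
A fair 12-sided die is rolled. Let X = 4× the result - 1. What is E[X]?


E[die] = (1+12)/2 = 13/2
E[X] = 4×13/2 - 1 = 25

E[X] = 25


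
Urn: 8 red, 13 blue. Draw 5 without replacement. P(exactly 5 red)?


Hypergeometric: C(8,5)×C(13,0)/C(21,5)
= 56×1/20349 = 8/2907

P(X=5) = 8/2907 ≈ 0.28%


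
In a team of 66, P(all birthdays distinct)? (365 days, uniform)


P(all different) = Π(365-i)/365 for i=0..65
= (365/365)×(364/365)×...×(300/365)
= 0.001904

P ≈ 0.0019 ≈ 0.19%


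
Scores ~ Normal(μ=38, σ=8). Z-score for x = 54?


z = (x - μ)/σ = (54 - 38)/8 = 2.0

z = 2.0


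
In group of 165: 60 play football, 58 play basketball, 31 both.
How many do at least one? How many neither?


|A∪B| = 60+58-31 = 87
Neither = 165-87 = 78

At least one: 87; Neither: 78


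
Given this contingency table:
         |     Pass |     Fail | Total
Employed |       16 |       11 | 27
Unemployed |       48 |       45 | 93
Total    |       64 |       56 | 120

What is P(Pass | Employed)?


P(Pass | Employed) = 16/(16+11) = 16/27

P(Pass|Employed) = 16/27 ≈ 59.26%


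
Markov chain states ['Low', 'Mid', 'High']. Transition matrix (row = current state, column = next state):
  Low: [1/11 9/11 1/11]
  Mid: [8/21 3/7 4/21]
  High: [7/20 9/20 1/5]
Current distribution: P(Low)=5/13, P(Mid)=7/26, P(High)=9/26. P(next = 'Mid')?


P(next=Mid) = Σᵢ P(now=i)×P(i→Mid)
= 5/13×9/11 + 7/26×3/7 + 9/26×9/20
= 45/143 + 3/26 + 81/520 = 3351/5720

P = 3351/5720 ≈ 0.5858


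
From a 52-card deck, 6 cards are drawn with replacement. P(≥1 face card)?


P(not a face card) = 40/52 = 10/13
P(none in 6 draws) = (10/13)^6 = 1000000/4826809
P(≥1 face card) = 1 - 1000000/4826809 = 3826809/4826809

P = 3826809/4826809 ≈ 79.28%


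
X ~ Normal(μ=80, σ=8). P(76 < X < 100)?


z₁=(76-80)/8=-0.5, z₂=(100-80)/8=2.5
P = Φ(2.5) - Φ(-0.5) = 0.993790 - 0.308538 = 0.685252 ≈ 0.6853

P(76 < X < 100) ≈ 0.6853


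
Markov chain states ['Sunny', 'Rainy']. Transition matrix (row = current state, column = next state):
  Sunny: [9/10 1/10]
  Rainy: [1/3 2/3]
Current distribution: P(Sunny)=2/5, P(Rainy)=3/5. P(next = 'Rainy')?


P(next=Rainy) = Σᵢ P(now=i)×P(i→Rainy)
= 2/5×1/10 + 3/5×2/3
= 1/25 + 2/5 = 11/25

P = 11/25 ≈ 0.4400


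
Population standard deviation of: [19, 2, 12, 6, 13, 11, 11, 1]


Mean = 75/8
  (19-75/8)²=5929/64
  (2-75/8)²=3481/64
  (12-75/8)²=441/64
  (6-75/8)²=729/64
  (13-75/8)²=841/64
  (11-75/8)²=169/64
  (11-75/8)²=169/64
  (1-75/8)²=4489/64
Σ(x-μ)² = 2031/8
σ² = (2031/8)/8 = 2031/64

σ = √(2031/64) ≈ 5.6333


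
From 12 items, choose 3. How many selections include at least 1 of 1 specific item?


Complement: C(12,3) - C(11,3) = 220 - 165 = 55

55
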